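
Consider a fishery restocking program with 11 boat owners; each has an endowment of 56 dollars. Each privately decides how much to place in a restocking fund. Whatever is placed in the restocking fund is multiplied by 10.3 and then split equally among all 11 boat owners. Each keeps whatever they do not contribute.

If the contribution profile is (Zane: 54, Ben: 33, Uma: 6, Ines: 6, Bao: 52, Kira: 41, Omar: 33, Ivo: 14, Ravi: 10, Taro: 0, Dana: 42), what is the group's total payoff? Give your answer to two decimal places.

Total contributed: 54 + 33 + 6 + 6 + 52 + 41 + 33 + 14 + 10 + 0 + 42 = 291; total kept: 11 × 56 − 291 = 325.
The restocking fund pays out 10.3 × 291 = 2997.30 in aggregate.
Group total = 325 + 2997.30 = 3322.30.

3322.30 dollars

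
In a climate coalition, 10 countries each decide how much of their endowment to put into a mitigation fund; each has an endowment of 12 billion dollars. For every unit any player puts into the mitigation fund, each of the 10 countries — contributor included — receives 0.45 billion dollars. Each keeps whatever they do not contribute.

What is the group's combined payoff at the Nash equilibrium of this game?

The private return per contributed unit is 0.45 < 1, so contributing 0 is dominant for every player. At the Nash equilibrium everyone keeps their 12, and the group total is 10 × 12 = 120.

120.00 billion dollars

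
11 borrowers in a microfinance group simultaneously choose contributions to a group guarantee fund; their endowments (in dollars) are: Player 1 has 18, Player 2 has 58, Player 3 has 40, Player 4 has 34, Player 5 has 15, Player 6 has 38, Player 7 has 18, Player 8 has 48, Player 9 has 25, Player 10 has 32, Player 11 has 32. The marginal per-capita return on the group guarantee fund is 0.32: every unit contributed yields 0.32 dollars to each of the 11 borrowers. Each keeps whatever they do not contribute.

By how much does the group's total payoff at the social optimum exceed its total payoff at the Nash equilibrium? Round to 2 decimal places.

The private return per contributed unit is 0.32 < 1 for everyone, so the Nash equilibrium is zero contribution and the group total is Σ E_j = 18 + 58 + 40 + 34 + 15 + 38 + 18 + 48 + 25 + 32 + 32 = 358.
Each contributed unit returns 3.520 to the group, so the social optimum is full contribution by everyone: group total = 3.520 × 358 = 1260.16.
Efficiency loss = (3.520 − 1) × 358 = 902.16.

902.16 dollars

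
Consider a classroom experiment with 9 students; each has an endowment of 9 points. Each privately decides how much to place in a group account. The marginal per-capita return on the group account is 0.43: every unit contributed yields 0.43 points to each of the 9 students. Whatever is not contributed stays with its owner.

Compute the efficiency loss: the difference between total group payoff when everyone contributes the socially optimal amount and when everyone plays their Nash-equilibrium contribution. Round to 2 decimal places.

The private return per contributed unit is 0.43 < 1, so contributing 0 is dominant for every player. At the Nash equilibrium everyone keeps their 9, and the group total is 9 × 9 = 81.
Each contributed unit returns 3.870 to the group as a whole (0.43 to each of 9 players), which exceeds 1, so the social optimum is full contribution: group total = 3.870 × 81 = 313.47.
Efficiency loss = 313.47 − 81 = 232.47.

232.47 points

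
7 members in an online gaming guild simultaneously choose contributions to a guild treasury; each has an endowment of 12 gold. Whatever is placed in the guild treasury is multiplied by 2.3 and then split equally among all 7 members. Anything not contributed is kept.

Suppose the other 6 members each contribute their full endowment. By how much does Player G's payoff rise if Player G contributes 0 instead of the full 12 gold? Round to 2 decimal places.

Switching from a contribution of 12 to 0 lets Player G keep an extra 12 gold, but lowers the guild treasury by 12, which costs Player G their own share of that drop: 2.3/7 × 12 = 3.94.
Net gain = 12 − 3.94 = 8.06. The private return per contributed unit (0.3286) is below 1, so free-riding is indeed the best response regardless of what the others do.

8.06 gold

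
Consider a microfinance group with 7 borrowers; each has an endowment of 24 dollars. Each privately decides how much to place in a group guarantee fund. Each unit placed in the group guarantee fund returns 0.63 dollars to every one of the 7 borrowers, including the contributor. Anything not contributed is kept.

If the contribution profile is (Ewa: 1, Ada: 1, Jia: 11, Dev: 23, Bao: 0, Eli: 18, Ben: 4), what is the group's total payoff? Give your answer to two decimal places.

Total contributed: 1 + 1 + 11 + 23 + 0 + 18 + 4 = 58; total kept: 7 × 24 − 58 = 110.
The group guarantee fund pays out 0.63 × 7 × 58 = 255.78 in aggregate.
Group total = 110 + 255.78 = 365.78.

365.78 dollars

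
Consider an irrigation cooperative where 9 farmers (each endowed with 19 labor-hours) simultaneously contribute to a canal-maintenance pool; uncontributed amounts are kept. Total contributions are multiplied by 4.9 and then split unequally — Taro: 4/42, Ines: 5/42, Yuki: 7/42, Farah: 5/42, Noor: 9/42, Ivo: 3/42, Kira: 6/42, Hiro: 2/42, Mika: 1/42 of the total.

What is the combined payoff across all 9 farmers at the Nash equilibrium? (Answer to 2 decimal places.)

245.10 labor-hours

For player j, contributing a unit is worthwhile iff 4.9 × (j's share) ≥ 1, i.e. iff j's share is at least 0.2041.
Noor alone (share 9/42) is above the threshold, contributing 19; the remaining 8 contribute 0. Total contributed: 19.
The canal-maintenance pool pays out 4.9 × 19 = 93.10 in total (split across the unequal shares, but the aggregate is all that matters for the group sum).
The 8 free-riders keep 19 each, adding 152. Group total = 152 + 93.10 = 245.10.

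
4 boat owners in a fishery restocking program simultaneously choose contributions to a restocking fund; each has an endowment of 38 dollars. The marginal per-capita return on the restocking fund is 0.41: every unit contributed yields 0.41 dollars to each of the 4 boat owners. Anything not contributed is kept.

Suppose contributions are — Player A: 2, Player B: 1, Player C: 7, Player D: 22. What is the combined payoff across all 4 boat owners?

172.48 dollars

Total contributed: 2 + 1 + 7 + 22 = 32; total kept: 4 × 38 − 32 = 120.
The restocking fund pays out 0.41 × 4 × 32 = 52.48 in aggregate.
Group total = 120 + 52.48 = 172.48.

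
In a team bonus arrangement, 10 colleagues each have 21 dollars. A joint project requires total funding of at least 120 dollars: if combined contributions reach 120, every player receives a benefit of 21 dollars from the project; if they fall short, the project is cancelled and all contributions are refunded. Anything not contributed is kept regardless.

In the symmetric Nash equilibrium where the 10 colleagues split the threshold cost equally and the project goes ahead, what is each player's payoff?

Equal share of the threshold: 120/10 = 12.
At this profile no one gains by cutting their contribution: any cut drops the total below 120, the project is cancelled, contributions are refunded, and the deviator ends with 21, which is less than 21 − 12 + 21 = 30. Contributing more than 12 just wastes the excess. So contributing exactly 12 is a best response.
Each player's payoff: 21 − 12 + 21 = 30.

30 dollars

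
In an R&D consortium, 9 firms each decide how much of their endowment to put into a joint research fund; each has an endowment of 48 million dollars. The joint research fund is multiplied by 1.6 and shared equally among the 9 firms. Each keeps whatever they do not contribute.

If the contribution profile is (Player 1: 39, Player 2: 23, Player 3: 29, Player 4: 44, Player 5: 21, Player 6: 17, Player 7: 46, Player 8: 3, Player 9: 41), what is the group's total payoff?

589.80 million dollars

Total contributed: 39 + 23 + 29 + 44 + 21 + 17 + 46 + 3 + 41 = 263; total kept: 9 × 48 − 263 = 169.
The joint research fund pays out 1.6 × 263 = 420.80 in aggregate.
Group total = 169 + 420.80 = 589.80.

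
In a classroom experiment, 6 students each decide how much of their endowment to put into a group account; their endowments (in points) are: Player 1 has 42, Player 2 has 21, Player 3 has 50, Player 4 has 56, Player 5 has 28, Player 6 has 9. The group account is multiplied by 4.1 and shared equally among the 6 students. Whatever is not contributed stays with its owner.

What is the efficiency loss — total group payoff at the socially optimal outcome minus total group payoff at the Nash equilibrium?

638.60 points

The private return per contributed unit is 4.1/6 = 0.6833 < 1 for every player regardless of endowment, so the Nash equilibrium is zero contribution and the group total is Σ E_j = 42 + 21 + 50 + 56 + 28 + 9 = 206.
Each contributed unit returns 4.100 to the group, so the social optimum is full contribution by everyone: group total = 4.100 × 206 = 844.60.
Efficiency loss = (4.100 − 1) × 206 = 638.60.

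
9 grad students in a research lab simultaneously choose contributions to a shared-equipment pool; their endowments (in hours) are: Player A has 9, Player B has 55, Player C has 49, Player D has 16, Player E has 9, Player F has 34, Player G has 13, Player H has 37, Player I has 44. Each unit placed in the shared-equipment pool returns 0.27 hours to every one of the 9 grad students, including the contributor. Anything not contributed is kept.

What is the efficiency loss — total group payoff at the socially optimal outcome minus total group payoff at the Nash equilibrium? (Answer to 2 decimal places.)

The private return per contributed unit is 0.27 < 1 for everyone, so the Nash equilibrium is zero contribution and the group total is Σ E_j = 9 + 55 + 49 + 16 + 9 + 34 + 13 + 37 + 44 = 266.
Each contributed unit returns 2.430 to the group, so the social optimum is full contribution by everyone: group total = 2.430 × 266 = 646.38.
Efficiency loss = (2.430 − 1) × 266 = 380.38.

380.38 hours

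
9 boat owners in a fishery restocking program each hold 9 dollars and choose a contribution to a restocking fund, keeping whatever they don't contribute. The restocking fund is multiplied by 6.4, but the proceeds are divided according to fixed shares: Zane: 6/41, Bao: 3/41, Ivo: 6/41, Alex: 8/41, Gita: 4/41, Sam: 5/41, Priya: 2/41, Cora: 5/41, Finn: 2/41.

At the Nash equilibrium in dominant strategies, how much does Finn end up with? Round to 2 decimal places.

Each unit j contributes comes back to j as 6.4 × (j's share), so j prefers to contribute only if that share exceeds 1/6.4 = 0.1563; otherwise keeping the unit dominates.
Alex alone (share 8/41) is above the threshold, contributing 9; the remaining 8 contribute 0. Total contributed: 9.
Finn keeps 9 and receives 6.4 × 9 × 2/41 = 2.81 from the restocking fund, for a payoff of 11.81.

11.81 dollars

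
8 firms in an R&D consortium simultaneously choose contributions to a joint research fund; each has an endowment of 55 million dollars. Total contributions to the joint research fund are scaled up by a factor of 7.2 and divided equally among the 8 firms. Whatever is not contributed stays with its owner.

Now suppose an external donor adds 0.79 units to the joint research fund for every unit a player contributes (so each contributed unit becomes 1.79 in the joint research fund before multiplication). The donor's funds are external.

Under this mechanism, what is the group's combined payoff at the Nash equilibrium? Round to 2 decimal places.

5670.72 million dollars

The effective private return per unit is now 7.2 × 1.79 / 8 = 1.6110 > 1, so every player's dominant strategy flips to full contribution.
So the Nash equilibrium is full contribution by all 8; the group earns 7.2 × 1.79 × 440 = 5670.72.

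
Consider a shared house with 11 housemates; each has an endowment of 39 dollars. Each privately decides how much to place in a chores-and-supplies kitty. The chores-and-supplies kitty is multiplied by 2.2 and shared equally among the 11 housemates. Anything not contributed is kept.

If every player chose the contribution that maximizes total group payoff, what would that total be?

Each contributed unit returns 2.200 to the group as a whole (0.2000 to each of 11 players), which exceeds 1, so the social optimum is full contribution: group total = 2.200 × 429 = 943.80.

943.80 dollars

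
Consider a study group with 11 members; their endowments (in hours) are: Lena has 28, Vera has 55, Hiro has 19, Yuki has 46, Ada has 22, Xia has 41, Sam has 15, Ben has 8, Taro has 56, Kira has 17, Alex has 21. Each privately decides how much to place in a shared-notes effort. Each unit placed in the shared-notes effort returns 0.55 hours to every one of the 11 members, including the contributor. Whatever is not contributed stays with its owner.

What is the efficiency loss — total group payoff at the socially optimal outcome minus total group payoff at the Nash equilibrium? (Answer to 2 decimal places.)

1656.40 hours

The private return per contributed unit is 0.55 < 1 for everyone, so the Nash equilibrium is zero contribution and the group total is Σ E_j = 28 + 55 + 19 + 46 + 22 + 41 + 15 + 8 + 56 + 17 + 21 = 328.
Each contributed unit returns 6.050 to the group, so the social optimum is full contribution by everyone: group total = 6.050 × 328 = 1984.40.
Efficiency loss = (6.050 − 1) × 328 = 1656.40.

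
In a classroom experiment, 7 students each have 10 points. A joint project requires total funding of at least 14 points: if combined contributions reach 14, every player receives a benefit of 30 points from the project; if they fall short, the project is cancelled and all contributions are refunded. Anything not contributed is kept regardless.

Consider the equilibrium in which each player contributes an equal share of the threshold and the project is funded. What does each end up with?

38 points

Equal share of the threshold: 14/7 = 2.
At this profile no one gains by cutting their contribution: any cut drops the total below 14, the project is cancelled, contributions are refunded, and the deviator ends with 10, which is less than 10 − 2 + 30 = 38. Contributing more than 2 just wastes the excess. So contributing exactly 2 is a best response.
Each player's payoff: 10 − 2 + 30 = 38.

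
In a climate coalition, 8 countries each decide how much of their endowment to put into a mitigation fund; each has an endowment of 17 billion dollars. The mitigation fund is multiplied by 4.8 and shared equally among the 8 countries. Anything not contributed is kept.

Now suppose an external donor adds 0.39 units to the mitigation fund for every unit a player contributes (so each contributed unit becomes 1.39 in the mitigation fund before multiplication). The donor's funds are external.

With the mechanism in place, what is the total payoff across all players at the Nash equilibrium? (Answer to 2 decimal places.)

Even with the mechanism, each unit contributed returns only 4.8 × 1.39 / 8 = 0.8340 per unit of net cost, so contributing nothing is still dominant.
Everyone keeps their endowment and the group total is 8 × 17 = 136.

136.00 billion dollars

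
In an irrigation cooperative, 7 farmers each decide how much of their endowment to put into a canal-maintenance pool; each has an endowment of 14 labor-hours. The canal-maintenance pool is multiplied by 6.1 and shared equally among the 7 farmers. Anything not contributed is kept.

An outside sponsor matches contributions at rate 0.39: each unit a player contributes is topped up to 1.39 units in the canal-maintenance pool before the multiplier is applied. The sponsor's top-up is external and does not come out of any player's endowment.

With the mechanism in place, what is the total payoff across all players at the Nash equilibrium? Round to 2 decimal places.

Under the mechanism each unit contributed yields 6.1 × 1.39 / 7 = 1.2113 back to its contributor per unit of net cost, which exceeds 1, making full contribution the dominant choice for everyone.
So the Nash equilibrium is full contribution by all 7; the group earns 6.1 × 1.39 × 98 = 830.94.

830.94 labor-hours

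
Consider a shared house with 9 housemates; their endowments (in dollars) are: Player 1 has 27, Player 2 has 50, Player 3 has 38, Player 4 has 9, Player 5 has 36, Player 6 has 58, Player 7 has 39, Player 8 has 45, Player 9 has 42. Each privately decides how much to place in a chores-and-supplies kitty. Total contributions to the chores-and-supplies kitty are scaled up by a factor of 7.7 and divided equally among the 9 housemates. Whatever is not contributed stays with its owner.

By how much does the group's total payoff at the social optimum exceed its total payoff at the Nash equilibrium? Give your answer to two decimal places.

The private return per contributed unit is 7.7/9 = 0.8556 < 1 for every player regardless of endowment, so the Nash equilibrium is zero contribution and the group total is Σ E_j = 27 + 50 + 38 + 9 + 36 + 58 + 39 + 45 + 42 = 344.
Each contributed unit returns 7.700 to the group, so the social optimum is full contribution by everyone: group total = 7.700 × 344 = 2648.80.
Efficiency loss = (7.700 − 1) × 344 = 2304.80.

2304.80 dollars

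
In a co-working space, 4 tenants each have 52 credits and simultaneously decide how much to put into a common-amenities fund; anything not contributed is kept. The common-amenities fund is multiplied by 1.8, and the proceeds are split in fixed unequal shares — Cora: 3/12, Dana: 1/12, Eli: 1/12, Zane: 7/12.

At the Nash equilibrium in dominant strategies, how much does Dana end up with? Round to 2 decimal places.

59.80 credits

For player j, contributing a unit is worthwhile iff 1.8 × (j's share) ≥ 1, i.e. iff j's share is at least 0.5556.
The only share above 0.5556 is Zane's 7/12, contributing 52; the remaining 3 contribute 0. Total contributed: 52.
Dana keeps 52 and receives 1.8 × 52 × 1/12 = 7.80 from the common-amenities fund, for a payoff of 59.80.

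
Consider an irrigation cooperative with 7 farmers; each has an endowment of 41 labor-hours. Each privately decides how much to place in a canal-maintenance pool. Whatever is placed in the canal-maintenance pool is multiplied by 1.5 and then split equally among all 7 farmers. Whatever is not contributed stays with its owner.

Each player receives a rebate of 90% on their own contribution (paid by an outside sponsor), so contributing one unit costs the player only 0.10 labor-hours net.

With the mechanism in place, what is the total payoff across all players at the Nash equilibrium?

688.80 labor-hours

Under the mechanism each unit contributed yields (1.5/7) / 0.10 = 2.1429 back to its contributor per unit of net cost, which exceeds 1, making full contribution the dominant choice for everyone.
At the Nash equilibrium everyone contributes 41. Group total payoff = 7 × (41 × 0.90 + 1.5 × 41) = 688.80.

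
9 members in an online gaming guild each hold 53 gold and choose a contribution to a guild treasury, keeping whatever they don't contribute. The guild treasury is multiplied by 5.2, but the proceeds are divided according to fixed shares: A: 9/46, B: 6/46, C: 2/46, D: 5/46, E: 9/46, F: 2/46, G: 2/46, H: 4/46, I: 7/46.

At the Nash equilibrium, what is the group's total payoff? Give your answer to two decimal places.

922.20 gold

A player with share s gets back 5.2·s per unit contributed, so full contribution is dominant for anyone with s > 1/5.2 = 0.1923 and zero contribution is dominant for anyone below.
A and E are above the threshold, contributing 53 each; the remaining 7 contribute 0. Total contributed: 106.
The guild treasury pays out 5.2 × 106 = 551.20 in total (split across the unequal shares, but the aggregate is all that matters for the group sum).
The 7 free-riders keep 53 each, adding 371. Group total = 371 + 551.20 = 922.20.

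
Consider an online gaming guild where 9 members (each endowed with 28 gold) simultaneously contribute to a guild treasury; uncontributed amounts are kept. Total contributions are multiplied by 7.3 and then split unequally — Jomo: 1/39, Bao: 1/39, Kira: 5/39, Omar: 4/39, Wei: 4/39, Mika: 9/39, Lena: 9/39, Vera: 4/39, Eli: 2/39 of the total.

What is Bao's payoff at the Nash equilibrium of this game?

Player j's private return per contributed unit is 7.3 × (j's share). Contributing is weakly dominant for j when that share is at least 1/7.3 = 0.1370, and contributing 0 is dominant otherwise.
The shares above 0.1370 belong to Mika and Lena, contributing 28 each; the remaining 7 contribute 0. Total contributed: 56.
Bao keeps 28 and receives 7.3 × 56 × 1/39 = 10.48 from the guild treasury, for a payoff of 38.48.

38.48 gold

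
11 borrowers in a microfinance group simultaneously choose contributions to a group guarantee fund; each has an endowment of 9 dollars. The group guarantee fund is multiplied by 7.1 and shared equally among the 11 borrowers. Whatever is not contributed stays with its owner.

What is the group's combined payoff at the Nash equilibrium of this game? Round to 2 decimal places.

Each contributed unit returns 7.1/11 = 0.6455 to its contributor — below 1 — so contributing 0 is dominant for every player. At the Nash equilibrium everyone keeps their 9, and the group total is 11 × 9 = 99.

99.00 dollars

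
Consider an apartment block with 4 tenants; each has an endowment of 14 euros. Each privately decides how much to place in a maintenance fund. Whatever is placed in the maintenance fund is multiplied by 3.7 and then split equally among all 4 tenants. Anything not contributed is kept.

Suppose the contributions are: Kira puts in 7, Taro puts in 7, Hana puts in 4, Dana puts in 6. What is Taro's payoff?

29.20 euros

Total contributed: 7 + 7 + 4 + 6 = 24.
Each receives 3.7 × 24 / 4 = 22.20 from the maintenance fund.
Taro keeps 14 − 7 = 7, so Taro's payoff is 7 + 22.20 = 29.20.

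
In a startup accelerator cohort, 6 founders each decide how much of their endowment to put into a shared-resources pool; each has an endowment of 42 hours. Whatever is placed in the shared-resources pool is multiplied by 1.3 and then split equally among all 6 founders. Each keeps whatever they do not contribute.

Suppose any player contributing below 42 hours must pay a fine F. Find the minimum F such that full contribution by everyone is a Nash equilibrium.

32.90 hours

Given the others contribute fully, the best deviation is to contribute 0 (any partial contribution still incurs the fine and gives up units whose private return 0.2167 is below 1).
Deviating from 42 to 0 saves 42 hours but forfeits the deviator's share of the drop in the shared-resources pool: 1.3/6 × 42 = 9.10.
So the deviation gain is 42 − 9.10 = 32.90, and the fine must be at least 32.90 hours to wipe it out.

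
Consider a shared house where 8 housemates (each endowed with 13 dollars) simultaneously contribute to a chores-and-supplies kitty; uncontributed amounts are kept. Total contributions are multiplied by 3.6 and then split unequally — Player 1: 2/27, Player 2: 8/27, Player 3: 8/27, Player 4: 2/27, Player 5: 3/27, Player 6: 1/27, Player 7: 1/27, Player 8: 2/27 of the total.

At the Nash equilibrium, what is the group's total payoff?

Each unit j contributes comes back to j as 3.6 × (j's share), so j prefers to contribute only if that share exceeds 1/3.6 = 0.2778; otherwise keeping the unit dominates.
Player 2 and Player 3 are above the threshold, contributing 13 each; the remaining 6 contribute 0. Total contributed: 26.
The chores-and-supplies kitty pays out 3.6 × 26 = 93.60 in total (split across the unequal shares, but the aggregate is all that matters for the group sum).
The 6 free-riders keep 13 each, adding 78. Group total = 78 + 93.60 = 171.60.

171.60 dollars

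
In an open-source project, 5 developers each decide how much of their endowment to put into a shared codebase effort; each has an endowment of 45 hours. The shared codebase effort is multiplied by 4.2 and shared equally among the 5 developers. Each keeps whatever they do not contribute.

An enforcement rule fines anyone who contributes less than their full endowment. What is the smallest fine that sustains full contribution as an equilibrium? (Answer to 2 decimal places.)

7.20 hours

Given the others contribute fully, the best deviation is to contribute 0 (any partial contribution still incurs the fine and gives up units whose private return 0.8400 is below 1).
Deviating from 45 to 0 saves 45 hours but forfeits the deviator's share of the drop in the shared codebase effort: 4.2/5 × 45 = 37.80.
So the deviation gain is 45 − 37.80 = 7.20, and the fine must be at least 7.20 hours to wipe it out.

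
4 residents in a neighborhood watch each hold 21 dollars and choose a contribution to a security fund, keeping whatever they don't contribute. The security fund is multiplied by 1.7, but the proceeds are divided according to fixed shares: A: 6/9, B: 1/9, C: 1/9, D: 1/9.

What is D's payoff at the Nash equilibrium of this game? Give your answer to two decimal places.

Player j's private return per contributed unit is 1.7 × (j's share). Contributing is weakly dominant for j when that share is at least 1/1.7 = 0.5882, and contributing 0 is dominant otherwise.
Only A (6/9) clears that bar, contributing 21; the remaining 3 contribute 0. Total contributed: 21.
D keeps 21 and receives 1.7 × 21 × 1/9 = 3.97 from the security fund, for a payoff of 24.97.

24.97 dollars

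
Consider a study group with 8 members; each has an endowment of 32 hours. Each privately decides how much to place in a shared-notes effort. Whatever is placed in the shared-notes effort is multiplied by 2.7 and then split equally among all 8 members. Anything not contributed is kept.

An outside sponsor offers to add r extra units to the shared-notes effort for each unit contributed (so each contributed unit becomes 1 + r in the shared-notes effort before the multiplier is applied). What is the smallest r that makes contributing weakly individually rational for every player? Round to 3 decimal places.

With matching at rate r, one contributed unit becomes (1 + r) in the shared-notes effort and returns 2.7 × (1 + r) / 8 to the contributor.
Setting this equal to 1: 1 + r = 8/2.7 = 2.9630.
So the minimum matching rate is r = 2.9630 − 1 = 1.963.

1.963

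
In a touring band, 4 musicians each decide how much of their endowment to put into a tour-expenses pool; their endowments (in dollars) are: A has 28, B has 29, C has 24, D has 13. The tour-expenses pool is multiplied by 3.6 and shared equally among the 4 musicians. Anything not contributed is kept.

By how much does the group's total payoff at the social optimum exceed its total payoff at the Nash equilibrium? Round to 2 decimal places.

244.40 dollars

The private return per contributed unit is 3.6/4 = 0.9000 < 1 for every player regardless of endowment, so the Nash equilibrium is zero contribution and the group total is Σ E_j = 28 + 29 + 24 + 13 = 94.
Each contributed unit returns 3.600 to the group, so the social optimum is full contribution by everyone: group total = 3.600 × 94 = 338.40.
Efficiency loss = (3.600 − 1) × 94 = 244.40.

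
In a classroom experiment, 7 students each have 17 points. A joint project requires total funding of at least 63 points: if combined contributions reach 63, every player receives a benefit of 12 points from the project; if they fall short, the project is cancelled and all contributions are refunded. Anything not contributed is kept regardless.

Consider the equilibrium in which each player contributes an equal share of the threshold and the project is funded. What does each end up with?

Equal share of the threshold: 63/7 = 9.
At this profile no one gains by cutting their contribution: any cut drops the total below 63, the project is cancelled, contributions are refunded, and the deviator ends with 17, which is less than 17 − 9 + 12 = 20. Contributing more than 9 just wastes the excess. So contributing exactly 9 is a best response.
Each player's payoff: 17 − 9 + 12 = 20.

20 points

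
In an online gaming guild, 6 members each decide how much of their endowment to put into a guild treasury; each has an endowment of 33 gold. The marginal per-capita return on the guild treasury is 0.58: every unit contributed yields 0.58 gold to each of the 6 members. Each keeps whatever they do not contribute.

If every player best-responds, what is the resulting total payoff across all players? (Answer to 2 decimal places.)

198.00 gold

The private return per contributed unit is 0.58 < 1, so contributing 0 is dominant for every player. At the Nash equilibrium everyone keeps their 33, and the group total is 6 × 33 = 198.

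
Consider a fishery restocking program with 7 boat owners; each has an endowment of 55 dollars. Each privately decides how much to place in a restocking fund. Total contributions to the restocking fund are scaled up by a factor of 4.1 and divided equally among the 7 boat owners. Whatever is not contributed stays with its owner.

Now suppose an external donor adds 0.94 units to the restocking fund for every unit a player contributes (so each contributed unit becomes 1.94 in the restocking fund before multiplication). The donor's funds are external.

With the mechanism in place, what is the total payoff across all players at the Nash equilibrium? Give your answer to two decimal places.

The effective private return per unit is now 4.1 × 1.94 / 7 = 1.1363 > 1, so every player's dominant strategy flips to full contribution.
So the Nash equilibrium is full contribution by all 7; the group earns 4.1 × 1.94 × 385 = 3062.29.

3062.29 dollars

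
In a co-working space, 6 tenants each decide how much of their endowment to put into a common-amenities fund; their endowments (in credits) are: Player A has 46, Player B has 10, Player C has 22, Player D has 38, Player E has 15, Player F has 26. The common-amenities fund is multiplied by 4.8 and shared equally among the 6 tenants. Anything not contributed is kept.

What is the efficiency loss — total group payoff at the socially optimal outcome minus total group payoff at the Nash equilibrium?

596.60 credits

The private return per contributed unit is 4.8/6 = 0.8000 < 1 for every player regardless of endowment, so the Nash equilibrium is zero contribution and the group total is Σ E_j = 46 + 10 + 22 + 38 + 15 + 26 = 157.
Each contributed unit returns 4.800 to the group, so the social optimum is full contribution by everyone: group total = 4.800 × 157 = 753.60.
Efficiency loss = (4.800 − 1) × 157 = 596.60.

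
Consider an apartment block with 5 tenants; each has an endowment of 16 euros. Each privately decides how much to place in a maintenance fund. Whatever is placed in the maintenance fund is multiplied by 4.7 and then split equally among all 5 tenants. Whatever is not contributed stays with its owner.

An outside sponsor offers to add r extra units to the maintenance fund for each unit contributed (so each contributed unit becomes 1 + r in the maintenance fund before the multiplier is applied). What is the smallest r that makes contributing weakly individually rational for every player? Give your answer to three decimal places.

0.064

With matching at rate r, one contributed unit becomes (1 + r) in the maintenance fund and returns 4.7 × (1 + r) / 5 to the contributor.
Setting this equal to 1: 1 + r = 5/4.7 = 1.0638.
So the minimum matching rate is r = 1.0638 − 1 = 0.064.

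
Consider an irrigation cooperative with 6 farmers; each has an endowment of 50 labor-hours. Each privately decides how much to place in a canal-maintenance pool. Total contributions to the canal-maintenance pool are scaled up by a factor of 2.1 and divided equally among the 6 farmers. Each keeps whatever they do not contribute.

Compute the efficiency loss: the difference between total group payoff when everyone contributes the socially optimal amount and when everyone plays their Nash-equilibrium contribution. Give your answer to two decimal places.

330.00 labor-hours

Each contributed unit returns 2.1/6 = 0.3500 to its contributor — below 1 — so contributing 0 is dominant for every player. At the Nash equilibrium everyone keeps their 50, and the group total is 6 × 50 = 300.
Each contributed unit returns 2.100 to the group as a whole (0.3500 to each of 6 players), which exceeds 1, so the social optimum is full contribution: group total = 2.100 × 300 = 630.00.
Efficiency loss = 630.00 − 300 = 330.00.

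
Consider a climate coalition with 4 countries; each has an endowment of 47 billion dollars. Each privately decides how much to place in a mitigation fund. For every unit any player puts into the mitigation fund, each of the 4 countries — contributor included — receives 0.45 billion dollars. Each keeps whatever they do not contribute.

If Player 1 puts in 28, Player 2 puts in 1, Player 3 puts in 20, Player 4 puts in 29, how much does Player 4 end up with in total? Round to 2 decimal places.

Total contributed: 28 + 1 + 20 + 29 = 78.
Each receives 0.45 × 78 = 35.10 from the mitigation fund.
Player 4 keeps 47 − 29 = 18, so Player 4's payoff is 18 + 35.10 = 53.10.

53.10 billion dollars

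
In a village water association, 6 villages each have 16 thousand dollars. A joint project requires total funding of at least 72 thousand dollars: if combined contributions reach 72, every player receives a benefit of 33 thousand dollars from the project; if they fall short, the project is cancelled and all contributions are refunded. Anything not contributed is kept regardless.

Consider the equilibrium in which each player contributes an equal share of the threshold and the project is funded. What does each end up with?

Equal share of the threshold: 72/6 = 12.
At this profile no one gains by cutting their contribution: any cut drops the total below 72, the project is cancelled, contributions are refunded, and the deviator ends with 16, which is less than 16 − 12 + 33 = 37. Contributing more than 12 just wastes the excess. So contributing exactly 12 is a best response.
Each player's payoff: 16 − 12 + 33 = 37.

37 thousand dollars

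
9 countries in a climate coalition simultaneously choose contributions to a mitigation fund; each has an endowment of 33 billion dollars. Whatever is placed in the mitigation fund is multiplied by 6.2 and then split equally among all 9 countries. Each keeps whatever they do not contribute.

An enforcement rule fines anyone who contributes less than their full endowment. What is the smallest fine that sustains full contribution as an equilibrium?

10.27 billion dollars

Given the others contribute fully, the best deviation is to contribute 0 (any partial contribution still incurs the fine and gives up units whose private return 0.6889 is below 1).
Deviating from 33 to 0 saves 33 billion dollars but forfeits the deviator's share of the drop in the mitigation fund: 6.2/9 × 33 = 22.73.
So the deviation gain is 33 − 22.73 = 10.27, and the fine must be at least 10.27 billion dollars to wipe it out.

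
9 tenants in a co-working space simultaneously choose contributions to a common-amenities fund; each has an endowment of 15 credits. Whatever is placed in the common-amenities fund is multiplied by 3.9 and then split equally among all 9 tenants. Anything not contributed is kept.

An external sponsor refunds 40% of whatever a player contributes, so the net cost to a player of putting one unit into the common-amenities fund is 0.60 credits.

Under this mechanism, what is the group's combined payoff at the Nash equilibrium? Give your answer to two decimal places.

135.00 credits

The effective private return is (3.9/9) / 0.60 = 0.7222, which is still under 1, so the mechanism doesn't change anyone's dominant strategy: zero contribution.
Everyone keeps their endowment and the group total is 9 × 15 = 135.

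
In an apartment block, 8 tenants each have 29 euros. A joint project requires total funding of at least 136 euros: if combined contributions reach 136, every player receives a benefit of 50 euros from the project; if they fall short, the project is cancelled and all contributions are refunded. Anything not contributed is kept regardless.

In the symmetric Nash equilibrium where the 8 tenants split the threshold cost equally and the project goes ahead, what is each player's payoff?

Equal share of the threshold: 136/8 = 17.
At this profile no one gains by cutting their contribution: any cut drops the total below 136, the project is cancelled, contributions are refunded, and the deviator ends with 29, which is less than 29 − 17 + 50 = 62. Contributing more than 17 just wastes the excess. So contributing exactly 17 is a best response.
Each player's payoff: 29 − 17 + 50 = 62.

62 euros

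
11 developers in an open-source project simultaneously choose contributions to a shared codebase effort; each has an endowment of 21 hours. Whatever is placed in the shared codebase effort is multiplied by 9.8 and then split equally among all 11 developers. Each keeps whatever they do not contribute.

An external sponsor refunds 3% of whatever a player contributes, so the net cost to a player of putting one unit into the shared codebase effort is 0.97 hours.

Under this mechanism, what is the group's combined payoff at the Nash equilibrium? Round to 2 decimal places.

With the mechanism, a contributed unit returns (9.8/11) / 0.97 = 0.9185 per unit of net cost — still below 1 — so contributing 0 remains dominant for every player.
At the Nash equilibrium no one contributes; group total payoff = 11 × 21 = 231.

231.00 hours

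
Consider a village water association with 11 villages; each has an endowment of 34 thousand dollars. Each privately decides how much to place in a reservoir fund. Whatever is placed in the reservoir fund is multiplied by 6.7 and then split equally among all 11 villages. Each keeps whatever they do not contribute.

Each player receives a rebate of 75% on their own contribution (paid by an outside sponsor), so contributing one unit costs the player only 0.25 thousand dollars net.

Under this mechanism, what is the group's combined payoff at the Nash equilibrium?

2786.30 thousand dollars

The effective private return per unit is now (6.7/11) / 0.25 = 2.4364 > 1, so every player's dominant strategy flips to full contribution.
At the Nash equilibrium everyone contributes 34. Group total payoff = 11 × (34 × 0.75 + 6.7 × 34) = 2786.30.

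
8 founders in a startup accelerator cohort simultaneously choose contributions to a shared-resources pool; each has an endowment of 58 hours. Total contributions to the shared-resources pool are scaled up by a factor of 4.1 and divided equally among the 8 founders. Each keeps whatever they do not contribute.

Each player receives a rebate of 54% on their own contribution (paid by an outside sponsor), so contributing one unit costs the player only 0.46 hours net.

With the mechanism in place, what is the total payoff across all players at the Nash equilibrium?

With the mechanism, a contributed unit returns (4.1/8) / 0.46 = 1.1141 per unit of net cost to the contributor — now above 1 — so contributing fully is weakly dominant for every player.
At the Nash equilibrium everyone contributes 58. Group total payoff = 8 × (58 × 0.54 + 4.1 × 58) = 2152.96.

2152.96 hours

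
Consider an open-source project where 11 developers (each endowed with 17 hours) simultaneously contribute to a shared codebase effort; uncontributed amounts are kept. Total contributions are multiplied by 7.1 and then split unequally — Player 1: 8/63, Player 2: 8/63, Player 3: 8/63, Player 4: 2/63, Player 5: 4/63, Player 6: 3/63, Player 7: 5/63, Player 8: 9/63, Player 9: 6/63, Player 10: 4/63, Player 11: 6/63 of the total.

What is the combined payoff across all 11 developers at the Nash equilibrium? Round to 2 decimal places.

290.70 hours

For player j, contributing a unit is worthwhile iff 7.1 × (j's share) ≥ 1, i.e. iff j's share is at least 0.1408.
The only share above 0.1408 is Player 8's 9/63, contributing 17; the remaining 10 contribute 0. Total contributed: 17.
The shared codebase effort pays out 7.1 × 17 = 120.70 in total (split across the unequal shares, but the aggregate is all that matters for the group sum).
The 10 free-riders keep 17 each, adding 170. Group total = 170 + 120.70 = 290.70.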